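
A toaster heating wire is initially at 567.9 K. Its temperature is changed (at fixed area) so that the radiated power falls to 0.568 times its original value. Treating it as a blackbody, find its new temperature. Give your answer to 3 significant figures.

P ∝ T⁴, so T₂/T₁ = (P₂/P₁)^(1/4) = (0.568)^(1/4) = 0.868135.
T₂ = 567.9 × 0.868135 = 493 K.

T₂ ≈ 493 K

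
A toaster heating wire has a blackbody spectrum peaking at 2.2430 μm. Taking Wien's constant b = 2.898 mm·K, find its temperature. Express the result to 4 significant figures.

T ≈ 1292 K

Wien's law gives T = b/λ_max = (2.898×10⁻³ m·K)/(2.2430×10⁻⁶ m) = 1292 K.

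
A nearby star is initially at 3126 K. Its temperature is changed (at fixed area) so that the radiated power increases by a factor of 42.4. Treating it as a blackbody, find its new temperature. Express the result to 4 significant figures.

T₂ ≈ 7977 K

P ∝ T⁴, so T₂/T₁ = (P₂/P₁)^(1/4) = (42.4)^(1/4) = 2.55177.
T₂ = 3126 × 2.55177 = 7977 K.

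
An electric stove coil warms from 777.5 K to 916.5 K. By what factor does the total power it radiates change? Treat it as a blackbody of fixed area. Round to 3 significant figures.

P₂/P₁ ≈ 1.93

P ∝ T⁴, so P₂/P₁ = (T₂/T₁)⁴ = (916.5/777.5)⁴ = (1.17878)⁴ = 1.93.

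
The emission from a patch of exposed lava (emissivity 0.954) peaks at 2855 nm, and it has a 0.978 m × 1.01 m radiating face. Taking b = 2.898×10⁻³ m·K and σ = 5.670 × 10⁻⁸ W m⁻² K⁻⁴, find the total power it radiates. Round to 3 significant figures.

P ≈ 5.67×10⁴ W

Wien's law: T = b/λ_max = 2.898×10⁻³/2.855×10⁻⁶ = 1015.06 K.
Area A = 0.978 × 1.01 = 0.98778 m².
Then P = εσAT⁴ = 0.954×5.670×10⁻⁸×0.98778×(1015.06)⁴ = 5.67×10⁴ W.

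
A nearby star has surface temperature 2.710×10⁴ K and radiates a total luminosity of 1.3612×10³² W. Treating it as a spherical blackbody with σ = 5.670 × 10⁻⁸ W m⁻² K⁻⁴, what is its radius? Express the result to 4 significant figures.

L = 4πR²σT⁴ ⇒ R = √(L/(4πσT⁴)).
σT⁴ = 3.05816×10¹⁰ W/m², so R = √(1.3612×10³²/(4π×3.05816×10¹⁰)) = 1.882×10¹⁰ m.

R ≈ 1.882×10¹⁰ m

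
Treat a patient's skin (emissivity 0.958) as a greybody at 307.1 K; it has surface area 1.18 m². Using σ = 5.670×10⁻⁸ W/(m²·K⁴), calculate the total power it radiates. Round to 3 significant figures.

P ≈ 570 W

Area A = 1.18 m².
P = εσAT⁴ = 0.958 × 5.670×10⁻⁸ × 1.18 × (307.1)⁴ = 570 W.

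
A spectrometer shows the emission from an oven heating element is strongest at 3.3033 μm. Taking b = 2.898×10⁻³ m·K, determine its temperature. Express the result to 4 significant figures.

Wien's law gives T = b/λ_max = (2.898×10⁻³ m·K)/(3.3033×10⁻⁶ m) = 877.3 K.

T ≈ 877.3 K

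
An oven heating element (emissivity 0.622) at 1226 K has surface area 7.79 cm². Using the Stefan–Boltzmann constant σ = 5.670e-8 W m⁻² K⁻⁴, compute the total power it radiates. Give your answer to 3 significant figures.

P ≈ 62.1 W

Area A = 7.79 cm² = 7.79×10⁻⁴ m².
P = εσAT⁴ = 0.622 × 5.670×10⁻⁸ × 7.79×10⁻⁴ × (1226)⁴ = 62.1 W.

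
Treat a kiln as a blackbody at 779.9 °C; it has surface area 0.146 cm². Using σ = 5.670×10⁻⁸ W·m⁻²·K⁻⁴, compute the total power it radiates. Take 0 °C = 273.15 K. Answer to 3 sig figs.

T = 779.9 °C + 273.15 = 1053.05 K.
Area A = 0.146 cm² = 1.46×10⁻⁵ m².
P = σAT⁴ = 5.670×10⁻⁸ × 1.46×10⁻⁵ × (1053.05)⁴ = 1.02 W.

P ≈ 1.02 W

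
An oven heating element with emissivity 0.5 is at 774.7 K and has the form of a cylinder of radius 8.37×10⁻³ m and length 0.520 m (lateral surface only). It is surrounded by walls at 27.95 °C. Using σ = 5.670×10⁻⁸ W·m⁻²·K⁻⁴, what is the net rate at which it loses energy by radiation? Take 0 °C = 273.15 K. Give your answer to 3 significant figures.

Net loss ≈ 273 W

Surroundings: T = 27.95 °C + 273.15 = 301.10 K.
Lateral area A = 2πrL = 2π×8.37×10⁻³×0.520 = 0.0273469 m².
Net radiated power P_net = εσA(T⁴ − T₀⁴) = 0.5×5.670×10⁻⁸×0.0273469×(774.7⁴ − 301.10⁴).
T⁴ − T₀⁴ = 3.60192×10¹¹ − 8.21945×10⁹ = 3.51973×10¹¹ K⁴, so P_net = 273 W.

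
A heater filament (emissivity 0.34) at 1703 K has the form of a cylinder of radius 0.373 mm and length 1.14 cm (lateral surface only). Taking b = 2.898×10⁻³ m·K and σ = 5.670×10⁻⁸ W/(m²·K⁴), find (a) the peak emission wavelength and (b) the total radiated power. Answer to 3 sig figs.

(a) λ_max = b/T = 2.898×10⁻³/1703 = 1.702×10⁻⁶ m = 1.70×10³ nm.
Lateral area A = 2πrL = 2π×3.73×10⁻⁴×0.0114 = 2.67174×10⁻⁵ m².
(b) P = εσAT⁴ = 0.34×5.670×10⁻⁸×2.67174×10⁻⁵×(1703)⁴ = 4.33 W.

λ_max ≈ 1.70×10³ nm; P ≈ 4.33 W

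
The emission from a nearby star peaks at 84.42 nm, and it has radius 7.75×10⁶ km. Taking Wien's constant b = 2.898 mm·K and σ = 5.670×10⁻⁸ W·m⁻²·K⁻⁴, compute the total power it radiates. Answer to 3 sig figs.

Wien's law: T = b/λ_max = 2.898×10⁻³/8.442×10⁻⁸ = 34328.4 K.
Surface area A = 4πR² = 4π(7.75×10⁹ m)² = 7.54768×10²⁰ m².
Then P = σAT⁴ = 5.670×10⁻⁸×7.54768×10²⁰×(34328.4)⁴ = 5.94×10³¹ W.

P ≈ 5.94×10³¹ W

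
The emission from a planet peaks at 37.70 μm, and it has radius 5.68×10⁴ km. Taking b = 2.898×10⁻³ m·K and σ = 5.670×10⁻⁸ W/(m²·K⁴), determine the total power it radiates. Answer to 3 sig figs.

P ≈ 8.03×10¹⁶ W

Wien's law: T = b/λ_max = 2.898×10⁻³/3.770×10⁻⁵ = 76.8700 K.
Surface area A = 4πR² = 4π(5.68×10⁷ m)² = 4.05421×10¹⁶ m².
Then P = σAT⁴ = 5.670×10⁻⁸×4.05421×10¹⁶×(76.8700)⁴ = 8.03×10¹⁶ W.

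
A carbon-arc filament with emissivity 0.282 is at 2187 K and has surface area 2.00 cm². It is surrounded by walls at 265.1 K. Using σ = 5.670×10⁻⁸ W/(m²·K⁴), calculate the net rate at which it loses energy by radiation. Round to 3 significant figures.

Net loss ≈ 73.1 W

Area A = 2.00 cm² = 2.00×10⁻⁴ m².
Net radiated power P_net = εσA(T⁴ − T₀⁴) = 0.282×5.670×10⁻⁸×2.00×10⁻⁴×(2187⁴ − 265.1⁴).
T⁴ − T₀⁴ = 2.28768×10¹³ − 4.93900×10⁹ = 2.28719×10¹³ K⁴, so P_net = 73.1 W.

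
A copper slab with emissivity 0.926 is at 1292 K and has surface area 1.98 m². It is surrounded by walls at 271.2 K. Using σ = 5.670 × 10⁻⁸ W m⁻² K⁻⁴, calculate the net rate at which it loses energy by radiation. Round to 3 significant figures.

Net loss ≈ 2.89×10⁵ W

Area A = 1.98 m².
Net radiated power P_net = εσA(T⁴ − T₀⁴) = 0.926×5.670×10⁻⁸×1.98×(1292⁴ − 271.2⁴).
T⁴ − T₀⁴ = 2.78644×10¹² − 5.40952×10⁹ = 2.78103×10¹² K⁴, so P_net = 2.89×10⁵ W.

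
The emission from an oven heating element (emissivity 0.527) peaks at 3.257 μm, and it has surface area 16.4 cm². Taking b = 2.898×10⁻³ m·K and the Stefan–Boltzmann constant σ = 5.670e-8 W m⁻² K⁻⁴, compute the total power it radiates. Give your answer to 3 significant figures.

Wien's law: T = b/λ_max = 2.898×10⁻³/3.257×10⁻⁶ = 889.776 K.
Area A = 16.4 cm² = 1.64×10⁻³ m².
Then P = εσAT⁴ = 0.527×5.670×10⁻⁸×1.64×10⁻³×(889.776)⁴ = 30.7 W.

P ≈ 30.7 W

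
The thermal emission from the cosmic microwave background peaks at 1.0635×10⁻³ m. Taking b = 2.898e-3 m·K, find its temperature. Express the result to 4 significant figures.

T ≈ 2.725 K

Wien's law gives T = b/λ_max = (2.898×10⁻³ m·K)/(1.0635×10⁻³ m) = 2.725 K.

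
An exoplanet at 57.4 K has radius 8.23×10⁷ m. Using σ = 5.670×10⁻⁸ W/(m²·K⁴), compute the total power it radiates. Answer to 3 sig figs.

P ≈ 5.24×10¹⁶ W

Surface area A = 4πR² = 4π(8.23×10⁷ m)² = 8.51157×10¹⁶ m².
P = σAT⁴ = 5.670×10⁻⁸ × 8.51157×10¹⁶ × (57.4)⁴ = 5.24×10¹⁶ W.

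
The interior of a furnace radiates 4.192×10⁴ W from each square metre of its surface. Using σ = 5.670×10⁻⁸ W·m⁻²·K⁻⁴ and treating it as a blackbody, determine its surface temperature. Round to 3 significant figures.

T ≈ 927 K

I = σT⁴, so T = (I/σ)^(1/4) = (4.192×10⁴/(5.670×10⁻⁸))^(1/4) = 927 K.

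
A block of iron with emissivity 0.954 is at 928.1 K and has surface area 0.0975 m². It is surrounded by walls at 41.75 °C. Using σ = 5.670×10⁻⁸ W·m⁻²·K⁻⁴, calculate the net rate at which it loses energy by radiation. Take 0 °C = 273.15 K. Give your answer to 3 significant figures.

Net loss ≈ 3.86×10³ W

Surroundings: T = 41.75 °C + 273.15 = 314.90 K.
Area A = 0.0975 m².
Net radiated power P_net = εσA(T⁴ − T₀⁴) = 0.954×5.670×10⁻⁸×0.0975×(928.1⁴ − 314.90⁴).
T⁴ − T₀⁴ = 7.41958×10¹¹ − 9.83310×10⁹ = 7.32125×10¹¹ K⁴, so P_net = 3.86×10³ W.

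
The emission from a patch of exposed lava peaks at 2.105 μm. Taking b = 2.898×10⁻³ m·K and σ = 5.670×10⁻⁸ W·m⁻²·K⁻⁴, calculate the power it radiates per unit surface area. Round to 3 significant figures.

Wien's law: T = b/λ_max = 2.898×10⁻³/2.105×10⁻⁶ = 1376.72 K.
Then I = σT⁴ = 5.670×10⁻⁸×(1376.72)⁴ = 2.04×10⁵ W/m².

I ≈ 2.04×10⁵ W/m²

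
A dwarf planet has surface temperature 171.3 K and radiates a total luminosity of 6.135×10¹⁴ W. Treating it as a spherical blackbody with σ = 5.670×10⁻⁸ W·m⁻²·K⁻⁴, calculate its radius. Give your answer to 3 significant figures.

L = 4πR²σT⁴ ⇒ R = √(L/(4πσT⁴)).
σT⁴ = 48.8217 W/m², so R = √(6.135×10¹⁴/(4π×48.8217)) = 1.00×10⁶ m.

R ≈ 1.00×10⁶ m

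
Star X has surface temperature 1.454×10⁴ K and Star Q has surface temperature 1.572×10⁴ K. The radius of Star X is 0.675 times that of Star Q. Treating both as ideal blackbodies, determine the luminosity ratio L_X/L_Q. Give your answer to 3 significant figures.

L_X/L_Q ≈ 0.333

L ∝ R²T⁴, so L_X/L_Q = (R_X/R_Q)²(T_X/T_Q)⁴ = (0.675)² × (1.454×10⁴/1.572×10⁴)⁴ = 0.455625 × 0.731893 = 0.333.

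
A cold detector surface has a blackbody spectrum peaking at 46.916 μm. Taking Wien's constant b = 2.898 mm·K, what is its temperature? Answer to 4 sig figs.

Wien's law gives T = b/λ_max = (2.898×10⁻³ m·K)/(4.6916×10⁻⁵ m) = 61.77 K.

T ≈ 61.77 K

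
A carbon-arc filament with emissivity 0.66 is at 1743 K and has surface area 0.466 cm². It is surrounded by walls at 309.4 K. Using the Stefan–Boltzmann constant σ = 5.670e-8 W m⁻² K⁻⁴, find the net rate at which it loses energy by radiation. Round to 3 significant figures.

Net loss ≈ 16.1 W

Area A = 0.466 cm² = 4.66×10⁻⁵ m².
Net radiated power P_net = εσA(T⁴ − T₀⁴) = 0.66×5.670×10⁻⁸×4.66×10⁻⁵×(1743⁴ − 309.4⁴).
T⁴ − T₀⁴ = 9.22974×10¹² − 9.16392×10⁹ = 9.22058×10¹² K⁴, so P_net = 16.1 W.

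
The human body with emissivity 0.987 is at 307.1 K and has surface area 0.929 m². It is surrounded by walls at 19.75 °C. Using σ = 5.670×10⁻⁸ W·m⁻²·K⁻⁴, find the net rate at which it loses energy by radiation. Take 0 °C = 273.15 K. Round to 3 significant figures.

Surroundings: T = 19.75 °C + 273.15 = 292.90 K.
Area A = 0.929 m².
Net radiated power P_net = εσA(T⁴ − T₀⁴) = 0.987×5.670×10⁻⁸×0.929×(307.1⁴ − 292.90⁴).
T⁴ − T₀⁴ = 8.89445×10⁹ − 7.35999×10⁹ = 1.53446×10⁹ K⁴, so P_net = 79.8 W.

Net loss ≈ 79.8 W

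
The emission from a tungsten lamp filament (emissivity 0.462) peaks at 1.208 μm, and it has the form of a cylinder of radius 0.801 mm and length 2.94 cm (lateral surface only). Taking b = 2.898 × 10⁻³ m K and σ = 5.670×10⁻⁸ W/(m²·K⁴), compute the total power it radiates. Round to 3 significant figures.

P ≈ 128 W

Wien's law: T = b/λ_max = 2.898×10⁻³/1.208×10⁻⁶ = 2399.01 K.
Lateral area A = 2πrL = 2π×8.01×10⁻⁴×0.0294 = 1.47965×10⁻⁴ m².
Then P = εσAT⁴ = 0.462×5.670×10⁻⁸×1.47965×10⁻⁴×(2399.01)⁴ = 128 W.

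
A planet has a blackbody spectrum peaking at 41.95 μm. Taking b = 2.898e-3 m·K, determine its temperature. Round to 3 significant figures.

T ≈ 69.1 K

Wien's law gives T = b/λ_max = (2.898×10⁻³ m·K)/(4.195×10⁻⁵ m) = 69.1 K.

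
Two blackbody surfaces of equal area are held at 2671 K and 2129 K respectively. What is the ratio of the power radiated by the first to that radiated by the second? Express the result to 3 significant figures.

P₁/P₂ ≈ 2.48

With equal areas, P₁/P₂ = (T₁/T₂)⁴ = (2671/2129)⁴ = 2.48.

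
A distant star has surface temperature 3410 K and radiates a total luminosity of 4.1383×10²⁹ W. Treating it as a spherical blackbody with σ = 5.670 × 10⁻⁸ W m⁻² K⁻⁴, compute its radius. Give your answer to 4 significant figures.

L = 4πR²σT⁴ ⇒ R = √(L/(4πσT⁴)).
σT⁴ = 7.66656×10⁶ W/m², so R = √(4.1383×10²⁹/(4π×7.66656×10⁶)) = 6.554×10¹⁰ m.

R ≈ 6.554×10¹⁰ m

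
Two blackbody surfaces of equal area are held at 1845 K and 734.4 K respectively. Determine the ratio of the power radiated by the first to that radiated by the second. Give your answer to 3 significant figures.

P₁/P₂ ≈ 39.8

With equal areas, P₁/P₂ = (T₁/T₂)⁴ = (1845/734.4)⁴ = 39.8.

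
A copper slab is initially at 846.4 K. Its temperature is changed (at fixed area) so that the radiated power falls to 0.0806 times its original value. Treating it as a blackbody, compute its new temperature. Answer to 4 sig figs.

T₂ ≈ 451.0 K

P ∝ T⁴, so T₂/T₁ = (P₂/P₁)^(1/4) = (0.0806)^(1/4) = 0.532824.
T₂ = 846.4 × 0.532824 = 451.0 K.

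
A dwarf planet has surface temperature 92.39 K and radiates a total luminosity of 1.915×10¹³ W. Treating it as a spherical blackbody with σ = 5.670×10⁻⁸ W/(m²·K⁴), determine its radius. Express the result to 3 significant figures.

R ≈ 6.07×10⁵ m

L = 4πR²σT⁴ ⇒ R = √(L/(4πσT⁴)).
σT⁴ = 4.13126 W/m², so R = √(1.915×10¹³/(4π×4.13126)) = 6.07×10⁵ m.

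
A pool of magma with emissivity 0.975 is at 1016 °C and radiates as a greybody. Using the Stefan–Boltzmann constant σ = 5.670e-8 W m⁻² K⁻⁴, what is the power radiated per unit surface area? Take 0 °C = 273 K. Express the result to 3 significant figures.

T = 1016 °C + 273 = 1289 K.
Stefan–Boltzmann: I = εσT⁴ = 0.975 × 5.670×10⁻⁸ × (1289)⁴ = 1.53×10⁵ W/m².

I ≈ 1.53×10⁵ W/m²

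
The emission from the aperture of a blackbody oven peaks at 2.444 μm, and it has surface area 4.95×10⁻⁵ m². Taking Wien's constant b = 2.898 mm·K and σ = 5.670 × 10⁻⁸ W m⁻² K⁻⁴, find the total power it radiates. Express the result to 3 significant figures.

P ≈ 5.55 W

Wien's law: T = b/λ_max = 2.898×10⁻³/2.444×10⁻⁶ = 1185.76 K.
Area A = 4.95×10⁻⁵ m².
Then P = σAT⁴ = 5.670×10⁻⁸×4.95×10⁻⁵×(1185.76)⁴ = 5.55 W.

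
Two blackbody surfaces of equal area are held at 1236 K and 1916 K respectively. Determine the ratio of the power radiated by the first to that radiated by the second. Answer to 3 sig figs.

With equal areas, P₁/P₂ = (T₁/T₂)⁴ = (1236/1916)⁴ = 0.173.

P₁/P₂ ≈ 0.173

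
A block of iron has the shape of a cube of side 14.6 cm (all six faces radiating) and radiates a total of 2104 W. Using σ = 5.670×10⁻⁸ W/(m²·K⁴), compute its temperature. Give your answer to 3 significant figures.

T ≈ 734 K

Area A = 6s² = 6×(0.146 m)² = 0.127896 m².
P = σAT⁴ ⇒ T = (P/(σA))^(1/4) = (2104/(5.670×10⁻⁸×0.127896))^(1/4) = 734 K.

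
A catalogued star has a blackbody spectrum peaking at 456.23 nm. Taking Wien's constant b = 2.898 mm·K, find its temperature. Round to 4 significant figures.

Wien's law gives T = b/λ_max = (2.898×10⁻³ m·K)/(4.5623×10⁻⁷ m) = 6352 K.

T ≈ 6352 K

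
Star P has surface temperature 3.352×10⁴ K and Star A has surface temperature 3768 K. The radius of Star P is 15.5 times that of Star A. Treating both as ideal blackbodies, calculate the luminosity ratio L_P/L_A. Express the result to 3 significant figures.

L ∝ R²T⁴, so L_P/L_A = (R_P/R_A)²(T_P/T_A)⁴ = (15.5)² × (3.352×10⁴/3768)⁴ = 240.25 × 6262.86 = 1.50×10⁶.

L_P/L_A ≈ 1.50×10⁶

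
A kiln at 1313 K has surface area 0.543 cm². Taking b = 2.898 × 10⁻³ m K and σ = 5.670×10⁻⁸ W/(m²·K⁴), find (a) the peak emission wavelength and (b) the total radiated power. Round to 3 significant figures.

λ_max ≈ 2.21×10³ nm; P ≈ 9.15 W

(a) λ_max = b/T = 2.898×10⁻³/1313 = 2.207×10⁻⁶ m = 2.21×10³ nm.
Area A = 0.543 cm² = 5.43×10⁻⁵ m².
(b) P = σAT⁴ = 5.670×10⁻⁸×5.43×10⁻⁵×(1313)⁴ = 9.15 W.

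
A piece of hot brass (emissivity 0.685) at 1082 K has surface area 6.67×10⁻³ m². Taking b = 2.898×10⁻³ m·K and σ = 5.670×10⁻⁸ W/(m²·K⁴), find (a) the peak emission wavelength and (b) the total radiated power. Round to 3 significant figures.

(a) λ_max = b/T = 2.898×10⁻³/1082 = 2.678×10⁻⁶ m = 2.68 μm.
Area A = 6.67×10⁻³ m².
(b) P = εσAT⁴ = 0.685×5.670×10⁻⁸×6.67×10⁻³×(1082)⁴ = 355 W.

λ_max ≈ 2.68 μm; P ≈ 355 W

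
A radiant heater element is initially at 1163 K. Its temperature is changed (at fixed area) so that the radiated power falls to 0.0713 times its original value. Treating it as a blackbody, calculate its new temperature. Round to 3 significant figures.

T₂ ≈ 601 K

P ∝ T⁴, so T₂/T₁ = (P₂/P₁)^(1/4) = (0.0713)^(1/4) = 0.516740.
T₂ = 1163 × 0.516740 = 601 K.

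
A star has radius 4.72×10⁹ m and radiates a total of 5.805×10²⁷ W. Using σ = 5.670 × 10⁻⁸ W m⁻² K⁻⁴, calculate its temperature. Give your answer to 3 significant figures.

T ≈ 4.37×10³ K

Surface area A = 4πR² = 4π(4.72×10⁹ m)² = 2.79959×10²⁰ m².
P = σAT⁴ ⇒ T = (P/(σA))^(1/4) = (5.805×10²⁷/(5.670×10⁻⁸×2.79959×10²⁰))^(1/4) = 4.37×10³ K.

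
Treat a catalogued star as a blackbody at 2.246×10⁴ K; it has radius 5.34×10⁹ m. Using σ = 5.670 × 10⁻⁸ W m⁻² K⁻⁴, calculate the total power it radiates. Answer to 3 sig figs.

P ≈ 5.17×10³⁰ W

Surface area A = 4πR² = 4π(5.34×10⁹ m)² = 3.58338×10²⁰ m².
P = σAT⁴ = 5.670×10⁻⁸ × 3.58338×10²⁰ × (2.246×10⁴)⁴ = 5.17×10³⁰ W.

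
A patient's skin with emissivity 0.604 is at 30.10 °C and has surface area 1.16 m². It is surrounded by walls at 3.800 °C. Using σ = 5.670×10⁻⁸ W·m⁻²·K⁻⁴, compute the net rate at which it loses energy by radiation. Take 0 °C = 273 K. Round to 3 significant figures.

Net loss ≈ 102 W

T = 30.10 °C + 273 = 303.10 K.
Surroundings: T = 3.800 °C + 273 = 276.800 K.
Area A = 1.16 m².
Net radiated power P_net = εσA(T⁴ − T₀⁴) = 0.604×5.670×10⁻⁸×1.16×(303.10⁴ − 276.800⁴).
T⁴ − T₀⁴ = 8.44003×10⁹ − 5.87035×10⁹ = 2.56968×10⁹ K⁴, so P_net = 102 W.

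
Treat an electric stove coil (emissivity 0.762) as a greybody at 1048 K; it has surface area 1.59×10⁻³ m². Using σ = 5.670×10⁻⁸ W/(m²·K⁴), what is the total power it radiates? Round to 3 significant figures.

P ≈ 82.9 W

Area A = 1.59×10⁻³ m².
P = εσAT⁴ = 0.762 × 5.670×10⁻⁸ × 1.59×10⁻³ × (1048)⁴ = 82.9 W.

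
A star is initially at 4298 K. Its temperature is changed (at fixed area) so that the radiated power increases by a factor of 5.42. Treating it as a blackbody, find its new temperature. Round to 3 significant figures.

P ∝ T⁴, so T₂/T₁ = (P₂/P₁)^(1/4) = (5.42)^(1/4) = 1.52581.
T₂ = 4298 × 1.52581 = 6.56×10³ K.

T₂ ≈ 6.56×10³ K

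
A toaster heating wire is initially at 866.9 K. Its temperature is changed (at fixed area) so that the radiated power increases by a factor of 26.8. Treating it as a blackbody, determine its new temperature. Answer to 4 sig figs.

T₂ ≈ 1972 K

P ∝ T⁴, so T₂/T₁ = (P₂/P₁)^(1/4) = (26.8)^(1/4) = 2.27527.
T₂ = 866.9 × 2.27527 = 1972 K.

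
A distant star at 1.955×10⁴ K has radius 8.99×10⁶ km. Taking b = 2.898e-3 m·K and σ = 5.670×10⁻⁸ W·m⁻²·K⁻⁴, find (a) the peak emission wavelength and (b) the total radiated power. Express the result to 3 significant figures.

λ_max ≈ 148 nm; P ≈ 8.41×10³⁰ W

(a) λ_max = b/T = 2.898×10⁻³/1.955×10⁴ = 1.482×10⁻⁷ m = 148 nm.
Surface area A = 4πR² = 4π(8.99×10⁹ m)² = 1.01562×10²¹ m².
(b) P = σAT⁴ = 5.670×10⁻⁸×1.01562×10²¹×(1.955×10⁴)⁴ = 8.41×10³⁰ W.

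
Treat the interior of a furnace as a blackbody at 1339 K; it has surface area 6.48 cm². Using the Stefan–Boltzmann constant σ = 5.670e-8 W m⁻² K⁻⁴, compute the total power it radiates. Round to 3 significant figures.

Area A = 6.48 cm² = 6.48×10⁻⁴ m².
P = σAT⁴ = 5.670×10⁻⁸ × 6.48×10⁻⁴ × (1339)⁴ = 118 W.

P ≈ 118 W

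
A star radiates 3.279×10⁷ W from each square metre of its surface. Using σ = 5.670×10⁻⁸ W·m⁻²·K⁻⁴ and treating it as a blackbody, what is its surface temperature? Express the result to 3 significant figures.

I = σT⁴, so T = (I/σ)^(1/4) = (3.279×10⁷/(5.670×10⁻⁸))^(1/4) = 4.90×10³ K.

T ≈ 4.90×10³ K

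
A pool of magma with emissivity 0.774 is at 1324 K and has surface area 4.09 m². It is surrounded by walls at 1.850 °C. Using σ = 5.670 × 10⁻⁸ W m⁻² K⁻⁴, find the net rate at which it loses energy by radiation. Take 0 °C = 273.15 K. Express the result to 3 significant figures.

Surroundings: T = 1.850 °C + 273.15 = 275.000 K.
Area A = 4.09 m².
Net radiated power P_net = εσA(T⁴ − T₀⁴) = 0.774×5.670×10⁻⁸×4.09×(1324⁴ − 275.000⁴).
T⁴ − T₀⁴ = 3.07292×10¹² − 5.71914×10⁹ = 3.06720×10¹² K⁴, so P_net = 5.51×10⁵ W.

Net loss ≈ 5.51×10⁵ W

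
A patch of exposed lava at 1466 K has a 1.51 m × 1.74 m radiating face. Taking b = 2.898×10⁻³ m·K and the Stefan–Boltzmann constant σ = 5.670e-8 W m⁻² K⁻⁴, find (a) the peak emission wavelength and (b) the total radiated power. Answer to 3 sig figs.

(a) λ_max = b/T = 2.898×10⁻³/1466 = 1.977×10⁻⁶ m = 1.98 μm.
Area A = 1.51 × 1.74 = 2.6274 m².
(b) P = σAT⁴ = 5.670×10⁻⁸×2.6274×(1466)⁴ = 6.88×10⁵ W.

λ_max ≈ 1.98 μm; P ≈ 6.88×10⁵ W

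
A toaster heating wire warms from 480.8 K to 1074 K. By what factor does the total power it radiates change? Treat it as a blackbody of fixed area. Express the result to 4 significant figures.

P ∝ T⁴, so P₂/P₁ = (T₂/T₁)⁴ = (1074/480.8)⁴ = (2.23378)⁴ = 24.90.

P₂/P₁ ≈ 24.90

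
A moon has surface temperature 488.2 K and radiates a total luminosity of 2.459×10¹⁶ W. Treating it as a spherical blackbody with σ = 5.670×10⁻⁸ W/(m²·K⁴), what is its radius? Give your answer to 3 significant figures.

R ≈ 7.79×10⁵ m

L = 4πR²σT⁴ ⇒ R = √(L/(4πσT⁴)).
σT⁴ = 3220.88 W/m², so R = √(2.459×10¹⁶/(4π×3220.88)) = 7.79×10⁵ m.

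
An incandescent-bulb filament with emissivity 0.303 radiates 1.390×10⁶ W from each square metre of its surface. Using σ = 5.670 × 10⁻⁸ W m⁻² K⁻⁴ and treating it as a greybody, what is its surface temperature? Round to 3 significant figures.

T ≈ 3.00×10³ K

I = εσT⁴, so T = (I/εσ)^(1/4) = (1.390×10⁶/(0.303×5.670×10⁻⁸))^(1/4) = 3.00×10³ K.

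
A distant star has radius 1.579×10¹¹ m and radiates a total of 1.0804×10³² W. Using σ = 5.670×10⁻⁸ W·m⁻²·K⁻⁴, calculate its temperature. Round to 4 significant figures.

Surface area A = 4πR² = 4π(1.579×10¹¹ m)² = 3.13310×10²³ m².
P = σAT⁴ ⇒ T = (P/(σA))^(1/4) = (1.0804×10³²/(5.670×10⁻⁸×3.13310×10²³))^(1/4) = 8831 K.

T ≈ 8831 K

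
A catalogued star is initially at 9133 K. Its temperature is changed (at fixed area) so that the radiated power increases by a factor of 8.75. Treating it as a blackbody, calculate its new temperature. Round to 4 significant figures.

P ∝ T⁴, so T₂/T₁ = (P₂/P₁)^(1/4) = (8.75)^(1/4) = 1.71990.
T₂ = 9133 × 1.71990 = 1.571×10⁴ K.

T₂ ≈ 1.571×10⁴ K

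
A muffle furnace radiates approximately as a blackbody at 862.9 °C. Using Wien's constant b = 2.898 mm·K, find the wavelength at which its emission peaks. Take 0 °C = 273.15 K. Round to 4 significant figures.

λ_max ≈ 2551 nm

T = 862.9 °C + 273.15 = 1136.05 K.
Wien's displacement law: λ_max = b/T = (2.898×10⁻³ m·K)/(1136.05 K) = 2.5509×10⁻⁶ m.
That is 2551 nm, in the infrared range.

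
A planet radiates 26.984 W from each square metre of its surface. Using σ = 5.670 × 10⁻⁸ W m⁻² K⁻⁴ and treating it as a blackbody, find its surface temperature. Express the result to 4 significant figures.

T ≈ 147.7 K

I = σT⁴, so T = (I/σ)^(1/4) = (26.984/(5.670×10⁻⁸))^(1/4) = 147.7 K.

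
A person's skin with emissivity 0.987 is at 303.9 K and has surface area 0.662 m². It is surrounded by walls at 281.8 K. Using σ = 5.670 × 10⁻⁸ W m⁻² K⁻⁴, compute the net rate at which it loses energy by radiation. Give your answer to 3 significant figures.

Area A = 0.662 m².
Net radiated power P_net = εσA(T⁴ − T₀⁴) = 0.987×5.670×10⁻⁸×0.662×(303.9⁴ − 281.8⁴).
T⁴ − T₀⁴ = 8.52948×10⁹ − 6.30615×10⁹ = 2.22333×10⁹ K⁴, so P_net = 82.4 W.

Net loss ≈ 82.4 W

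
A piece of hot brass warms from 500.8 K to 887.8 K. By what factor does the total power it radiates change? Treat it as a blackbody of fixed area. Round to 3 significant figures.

P ∝ T⁴, so P₂/P₁ = (T₂/T₁)⁴ = (887.8/500.8)⁴ = (1.77276)⁴ = 9.88.

P₂/P₁ ≈ 9.88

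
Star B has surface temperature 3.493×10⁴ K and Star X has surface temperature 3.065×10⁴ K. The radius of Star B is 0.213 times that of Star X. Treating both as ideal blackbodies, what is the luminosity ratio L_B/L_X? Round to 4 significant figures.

L_B/L_X ≈ 0.07653

L ∝ R²T⁴, so L_B/L_X = (R_B/R_X)²(T_B/T_X)⁴ = (0.213)² × (3.493×10⁴/3.065×10⁴)⁴ = 0.045369 × 1.68683 = 0.07653.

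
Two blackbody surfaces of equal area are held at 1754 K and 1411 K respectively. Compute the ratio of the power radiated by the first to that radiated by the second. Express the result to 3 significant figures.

With equal areas, P₁/P₂ = (T₁/T₂)⁴ = (1754/1411)⁴ = 2.39.

P₁/P₂ ≈ 2.39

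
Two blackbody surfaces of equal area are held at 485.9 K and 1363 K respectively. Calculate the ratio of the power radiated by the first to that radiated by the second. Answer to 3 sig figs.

With equal areas, P₁/P₂ = (T₁/T₂)⁴ = (485.9/1363)⁴ = 0.0162.

P₁/P₂ ≈ 0.0162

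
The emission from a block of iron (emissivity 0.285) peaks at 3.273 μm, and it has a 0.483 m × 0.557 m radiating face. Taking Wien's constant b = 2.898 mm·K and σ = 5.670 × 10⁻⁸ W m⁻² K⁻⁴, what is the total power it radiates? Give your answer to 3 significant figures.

P ≈ 2.67×10³ W

Wien's law: T = b/λ_max = 2.898×10⁻³/3.273×10⁻⁶ = 885.426 K.
Area A = 0.483 × 0.557 = 0.269031 m².
Then P = εσAT⁴ = 0.285×5.670×10⁻⁸×0.269031×(885.426)⁴ = 2.67×10³ W.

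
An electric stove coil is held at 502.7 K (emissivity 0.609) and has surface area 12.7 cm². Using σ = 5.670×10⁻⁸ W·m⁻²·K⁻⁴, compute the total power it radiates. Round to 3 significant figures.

Area A = 12.7 cm² = 1.27×10⁻³ m².
P = εσAT⁴ = 0.609 × 5.670×10⁻⁸ × 1.27×10⁻³ × (502.7)⁴ = 2.80 W.

P ≈ 2.80 W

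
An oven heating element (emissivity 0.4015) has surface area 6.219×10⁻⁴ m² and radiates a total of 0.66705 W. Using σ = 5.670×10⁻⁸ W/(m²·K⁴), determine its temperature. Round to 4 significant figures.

T ≈ 465.9 K

Area A = 6.219×10⁻⁴ m².
P = εσAT⁴ ⇒ T = (P/(εσA))^(1/4) = (0.66705/(0.4015×5.670×10⁻⁸×6.219×10⁻⁴))^(1/4) = 465.9 K.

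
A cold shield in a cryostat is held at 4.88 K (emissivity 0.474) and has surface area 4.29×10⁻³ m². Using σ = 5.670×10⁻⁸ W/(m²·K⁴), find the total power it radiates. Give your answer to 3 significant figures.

Area A = 4.29×10⁻³ m².
P = εσAT⁴ = 0.474 × 5.670×10⁻⁸ × 4.29×10⁻³ × (4.88)⁴ = 6.54×10⁻⁸ W.

P ≈ 6.54×10⁻⁸ W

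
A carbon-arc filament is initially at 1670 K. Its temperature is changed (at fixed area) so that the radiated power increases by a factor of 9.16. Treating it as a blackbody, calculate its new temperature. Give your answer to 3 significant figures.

T₂ ≈ 2.91×10³ K

P ∝ T⁴, so T₂/T₁ = (P₂/P₁)^(1/4) = (9.16)^(1/4) = 1.73970.
T₂ = 1670 × 1.73970 = 2.91×10³ K.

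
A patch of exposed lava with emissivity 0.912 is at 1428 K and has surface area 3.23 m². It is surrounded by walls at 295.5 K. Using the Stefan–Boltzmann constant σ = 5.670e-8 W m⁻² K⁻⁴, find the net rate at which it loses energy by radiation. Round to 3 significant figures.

Area A = 3.23 m².
Net radiated power P_net = εσA(T⁴ − T₀⁴) = 0.912×5.670×10⁻⁸×3.23×(1428⁴ − 295.5⁴).
T⁴ − T₀⁴ = 4.15827×10¹² − 7.62483×10⁹ = 4.15065×10¹² K⁴, so P_net = 6.93×10⁵ W.

Net loss ≈ 6.93×10⁵ W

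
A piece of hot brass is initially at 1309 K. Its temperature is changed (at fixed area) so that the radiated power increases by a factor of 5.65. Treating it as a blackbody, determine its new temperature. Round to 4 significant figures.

P ∝ T⁴, so T₂/T₁ = (P₂/P₁)^(1/4) = (5.65)^(1/4) = 1.54174.
T₂ = 1309 × 1.54174 = 2018 K.

T₂ ≈ 2018 K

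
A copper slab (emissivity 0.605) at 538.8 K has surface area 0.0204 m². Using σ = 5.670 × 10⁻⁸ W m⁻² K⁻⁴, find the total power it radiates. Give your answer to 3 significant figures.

Area A = 0.0204 m².
P = εσAT⁴ = 0.605 × 5.670×10⁻⁸ × 0.0204 × (538.8)⁴ = 59.0 W.

P ≈ 59.0 W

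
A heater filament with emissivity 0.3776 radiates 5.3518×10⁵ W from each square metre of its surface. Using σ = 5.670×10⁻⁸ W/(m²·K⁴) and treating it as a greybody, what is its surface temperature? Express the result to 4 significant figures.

I = εσT⁴, so T = (I/εσ)^(1/4) = (5.3518×10⁵/(0.3776×5.670×10⁻⁸))^(1/4) = 2236 K.

T ≈ 2236 K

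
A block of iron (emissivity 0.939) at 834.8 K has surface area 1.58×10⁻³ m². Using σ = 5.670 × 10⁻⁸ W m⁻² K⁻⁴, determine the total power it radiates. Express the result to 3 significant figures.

Area A = 1.58×10⁻³ m².
P = εσAT⁴ = 0.939 × 5.670×10⁻⁸ × 1.58×10⁻³ × (834.8)⁴ = 40.9 W.

P ≈ 40.9 W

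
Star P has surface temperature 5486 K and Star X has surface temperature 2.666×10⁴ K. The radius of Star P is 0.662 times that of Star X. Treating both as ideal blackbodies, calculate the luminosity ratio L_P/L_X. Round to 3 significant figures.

L_P/L_X ≈ 7.86×10⁻⁴

L ∝ R²T⁴, so L_P/L_X = (R_P/R_X)²(T_P/T_X)⁴ = (0.662)² × (5486/2.666×10⁴)⁴ = 0.438244 × 1.79301×10⁻³ = 7.86×10⁻⁴.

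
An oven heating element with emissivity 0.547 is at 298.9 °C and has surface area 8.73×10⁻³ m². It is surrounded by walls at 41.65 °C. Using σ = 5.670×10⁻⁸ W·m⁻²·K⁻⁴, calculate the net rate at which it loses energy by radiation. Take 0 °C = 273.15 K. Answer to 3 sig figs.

T = 298.9 °C + 273.15 = 572.05 K.
Surroundings: T = 41.65 °C + 273.15 = 314.80 K.
Area A = 8.73×10⁻³ m².
Net radiated power P_net = εσA(T⁴ − T₀⁴) = 0.547×5.670×10⁻⁸×8.73×10⁻³×(572.05⁴ − 314.80⁴).
T⁴ − T₀⁴ = 1.07087×10¹¹ − 9.82062×10⁹ = 9.72664×10¹⁰ K⁴, so P_net = 26.3 W.

Net loss ≈ 26.3 W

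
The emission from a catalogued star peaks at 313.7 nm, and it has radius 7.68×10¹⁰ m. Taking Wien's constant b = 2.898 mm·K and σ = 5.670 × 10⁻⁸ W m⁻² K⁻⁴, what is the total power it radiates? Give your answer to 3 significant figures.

Wien's law: T = b/λ_max = 2.898×10⁻³/3.137×10⁻⁷ = 9238.13 K.
Surface area A = 4πR² = 4π(7.68×10¹⁰ m)² = 7.41195×10²² m².
Then P = σAT⁴ = 5.670×10⁻⁸×7.41195×10²²×(9238.13)⁴ = 3.06×10³¹ W.

P ≈ 3.06×10³¹ W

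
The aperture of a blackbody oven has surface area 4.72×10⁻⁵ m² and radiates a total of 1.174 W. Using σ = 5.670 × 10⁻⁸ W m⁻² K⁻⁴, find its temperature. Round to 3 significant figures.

Area A = 4.72×10⁻⁵ m².
P = σAT⁴ ⇒ T = (P/(σA))^(1/4) = (1.174/(5.670×10⁻⁸×4.72×10⁻⁵))^(1/4) = 814 K.

T ≈ 814 K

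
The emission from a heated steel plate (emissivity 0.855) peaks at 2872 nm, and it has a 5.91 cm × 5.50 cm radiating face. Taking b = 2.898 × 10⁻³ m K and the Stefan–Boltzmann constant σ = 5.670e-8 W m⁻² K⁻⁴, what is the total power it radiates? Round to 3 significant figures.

P ≈ 163 W

Wien's law: T = b/λ_max = 2.898×10⁻³/2.872×10⁻⁶ = 1009.05 K.
Area A = 0.0591 × 0.0550 = 3.2505×10⁻³ m².
Then P = εσAT⁴ = 0.855×5.670×10⁻⁸×3.2505×10⁻³×(1009.05)⁴ = 163 W.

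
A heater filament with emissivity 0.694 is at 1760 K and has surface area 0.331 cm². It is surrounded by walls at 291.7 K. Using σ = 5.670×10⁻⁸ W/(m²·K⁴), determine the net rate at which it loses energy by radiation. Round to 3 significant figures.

Net loss ≈ 12.5 W

Area A = 0.331 cm² = 3.31×10⁻⁵ m².
Net radiated power P_net = εσA(T⁴ − T₀⁴) = 0.694×5.670×10⁻⁸×3.31×10⁻⁵×(1760⁴ − 291.7⁴).
T⁴ − T₀⁴ = 9.59513×10¹² − 7.24012×10⁹ = 9.58789×10¹² K⁴, so P_net = 12.5 W.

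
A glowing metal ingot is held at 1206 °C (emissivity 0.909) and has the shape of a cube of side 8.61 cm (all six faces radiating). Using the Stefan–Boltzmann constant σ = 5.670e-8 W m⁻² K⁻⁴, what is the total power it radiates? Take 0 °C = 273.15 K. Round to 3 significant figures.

P ≈ 1.10×10⁴ W

T = 1206 °C + 273.15 = 1479.15 K.
Area A = 6s² = 6×(0.0861 m)² = 0.0444793 m².
P = εσAT⁴ = 0.909 × 5.670×10⁻⁸ × 0.0444793 × (1479.15)⁴ = 1.10×10⁴ W.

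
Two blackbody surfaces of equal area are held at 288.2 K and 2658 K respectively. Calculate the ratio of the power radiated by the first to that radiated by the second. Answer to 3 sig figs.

P₁/P₂ ≈ 1.38×10⁻⁴

With equal areas, P₁/P₂ = (T₁/T₂)⁴ = (288.2/2658)⁴ = 1.38×10⁻⁴.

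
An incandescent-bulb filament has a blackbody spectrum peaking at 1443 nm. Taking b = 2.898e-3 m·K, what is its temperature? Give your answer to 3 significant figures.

Wien's law gives T = b/λ_max = (2.898×10⁻³ m·K)/(1.443×10⁻⁶ m) = 2.01×10³ K.

T ≈ 2.01×10³ K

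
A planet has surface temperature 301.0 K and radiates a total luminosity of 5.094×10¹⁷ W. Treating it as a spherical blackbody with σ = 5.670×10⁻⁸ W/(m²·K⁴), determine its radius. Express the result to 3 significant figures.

L = 4πR²σT⁴ ⇒ R = √(L/(4πσT⁴)).
σT⁴ = 465.424 W/m², so R = √(5.094×10¹⁷/(4π×465.424)) = 9.33×10⁶ m.

R ≈ 9.33×10⁶ m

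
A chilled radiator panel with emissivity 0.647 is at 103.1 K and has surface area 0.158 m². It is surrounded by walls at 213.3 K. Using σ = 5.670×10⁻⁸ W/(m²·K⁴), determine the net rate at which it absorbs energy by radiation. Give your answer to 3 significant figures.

Area A = 0.158 m².
Net radiated power P_net = εσA(T⁴ − T₀⁴) = 0.647×5.670×10⁻⁸×0.158×(103.1⁴ − 213.3⁴).
T⁴ − T₀⁴ = 1.12989×10⁸ − 2.06997×10⁹ = -1.95698×10⁹ K⁴, so P_net = -11.3 W — negative, meaning a net gain of 11.3 W.

Net gain ≈ 11.3 W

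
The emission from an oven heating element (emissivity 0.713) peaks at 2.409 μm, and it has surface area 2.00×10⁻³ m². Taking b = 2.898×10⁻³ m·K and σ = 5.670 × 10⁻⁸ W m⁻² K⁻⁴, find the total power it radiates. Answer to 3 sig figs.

P ≈ 169 W

Wien's law: T = b/λ_max = 2.898×10⁻³/2.409×10⁻⁶ = 1202.99 K.
Area A = 2.00×10⁻³ m².
Then P = εσAT⁴ = 0.713×5.670×10⁻⁸×2.00×10⁻³×(1202.99)⁴ = 169 W.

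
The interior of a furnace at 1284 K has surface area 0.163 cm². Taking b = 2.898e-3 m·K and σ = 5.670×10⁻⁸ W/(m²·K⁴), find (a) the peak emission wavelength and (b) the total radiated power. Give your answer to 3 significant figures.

(a) λ_max = b/T = 2.898×10⁻³/1284 = 2.257×10⁻⁶ m = 2.26 μm.
Area A = 0.163 cm² = 1.63×10⁻⁵ m².
(b) P = σAT⁴ = 5.670×10⁻⁸×1.63×10⁻⁵×(1284)⁴ = 2.51 W.

λ_max ≈ 2.26 μm; P ≈ 2.51 W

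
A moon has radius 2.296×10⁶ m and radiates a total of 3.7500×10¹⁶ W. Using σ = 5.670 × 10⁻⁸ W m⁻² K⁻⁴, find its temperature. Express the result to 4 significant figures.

Surface area A = 4πR² = 4π(2.296×10⁶ m)² = 6.62451×10¹³ m².
P = σAT⁴ ⇒ T = (P/(σA))^(1/4) = (3.7500×10¹⁶/(5.670×10⁻⁸×6.62451×10¹³))^(1/4) = 316.1 K.

T ≈ 316.1 K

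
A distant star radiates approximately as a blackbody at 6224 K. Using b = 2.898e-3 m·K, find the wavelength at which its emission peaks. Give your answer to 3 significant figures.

λ_max ≈ 0.466 μm

Wien's displacement law: λ_max = b/T = (2.898×10⁻³ m·K)/(6224 K) = 4.656×10⁻⁷ m.
That is 0.466 μm, in the visible range.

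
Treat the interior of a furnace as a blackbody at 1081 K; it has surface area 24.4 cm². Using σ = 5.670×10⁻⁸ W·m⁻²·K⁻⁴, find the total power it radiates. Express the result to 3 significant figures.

Area A = 24.4 cm² = 2.44×10⁻³ m².
P = σAT⁴ = 5.670×10⁻⁸ × 2.44×10⁻³ × (1081)⁴ = 189 W.

P ≈ 189 W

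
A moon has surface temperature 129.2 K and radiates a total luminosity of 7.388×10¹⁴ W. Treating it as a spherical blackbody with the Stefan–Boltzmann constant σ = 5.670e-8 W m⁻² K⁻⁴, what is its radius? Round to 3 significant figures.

R ≈ 1.93×10⁶ m

L = 4πR²σT⁴ ⇒ R = √(L/(4πσT⁴)).
σT⁴ = 15.7991 W/m², so R = √(7.388×10¹⁴/(4π×15.7991)) = 1.93×10⁶ m.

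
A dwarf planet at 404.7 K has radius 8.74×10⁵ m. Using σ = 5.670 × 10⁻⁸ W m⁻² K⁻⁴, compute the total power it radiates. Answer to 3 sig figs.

P ≈ 1.46×10¹⁶ W

Surface area A = 4πR² = 4π(8.74×10⁵ m)² = 9.59915×10¹² m².
P = σAT⁴ = 5.670×10⁻⁸ × 9.59915×10¹² × (404.7)⁴ = 1.46×10¹⁶ W.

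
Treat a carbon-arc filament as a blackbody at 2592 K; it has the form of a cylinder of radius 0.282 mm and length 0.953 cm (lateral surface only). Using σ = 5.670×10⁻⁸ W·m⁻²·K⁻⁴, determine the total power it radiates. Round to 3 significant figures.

Lateral area A = 2πrL = 2π×2.82×10⁻⁴×9.53×10⁻³ = 1.68858×10⁻⁵ m².
P = σAT⁴ = 5.670×10⁻⁸ × 1.68858×10⁻⁵ × (2592)⁴ = 43.2 W.

P ≈ 43.2 W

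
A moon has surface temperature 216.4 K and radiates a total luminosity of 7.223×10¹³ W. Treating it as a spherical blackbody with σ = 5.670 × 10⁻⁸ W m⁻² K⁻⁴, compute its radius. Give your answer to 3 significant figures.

R ≈ 2.15×10⁵ m

L = 4πR²σT⁴ ⇒ R = √(L/(4πσT⁴)).
σT⁴ = 124.340 W/m², so R = √(7.223×10¹³/(4π×124.340)) = 2.15×10⁵ m.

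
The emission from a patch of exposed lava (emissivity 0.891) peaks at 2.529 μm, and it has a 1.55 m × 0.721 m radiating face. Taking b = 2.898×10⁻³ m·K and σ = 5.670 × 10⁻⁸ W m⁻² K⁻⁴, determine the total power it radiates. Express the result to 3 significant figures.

P ≈ 9.73×10⁴ W

Wien's law: T = b/λ_max = 2.898×10⁻³/2.529×10⁻⁶ = 1145.91 K.
Area A = 1.55 × 0.721 = 1.11755 m².
Then P = εσAT⁴ = 0.891×5.670×10⁻⁸×1.11755×(1145.91)⁴ = 9.73×10⁴ W.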